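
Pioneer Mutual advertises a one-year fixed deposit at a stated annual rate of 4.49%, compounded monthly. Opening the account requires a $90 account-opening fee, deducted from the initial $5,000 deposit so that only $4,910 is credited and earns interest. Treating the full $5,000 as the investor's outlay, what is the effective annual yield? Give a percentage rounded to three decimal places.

2.701%

Value after one year: 4,910 × (1 + 0.0449/12)^12 = 4,910 × 1.045836 = $5,135.05.
Effective yield on the $5,000 outlay: 5,135.05 / 5,000 − 1 = 0.027011 = 2.701%.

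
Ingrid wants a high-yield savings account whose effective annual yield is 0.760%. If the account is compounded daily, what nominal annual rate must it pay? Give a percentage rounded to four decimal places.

(1 + r/365)^365 − 1 = 0.00760, so 1 + r/365 = 1.00760^(1/365).
r/365 = 0.000021, so r = 0.007571 = 0.7571%.

0.7571%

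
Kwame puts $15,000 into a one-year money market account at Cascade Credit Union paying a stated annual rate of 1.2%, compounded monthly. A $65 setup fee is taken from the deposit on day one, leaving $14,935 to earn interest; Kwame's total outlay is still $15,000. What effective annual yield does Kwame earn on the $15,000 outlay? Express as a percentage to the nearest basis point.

Value after one year: 14,935 × (1 + 0.012/12)^12 = 14,935 × 1.012066 = $15,115.21.
Effective yield on the $15,000 outlay: 15,115.21 / 15,000 − 1 = 0.007681 = 0.77%.

0.77%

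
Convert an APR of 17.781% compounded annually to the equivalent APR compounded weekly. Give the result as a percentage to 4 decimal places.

16.3915%

Compounded annually, EAR = nominal = 0.177810.
Solve (1 + r/52)^52 = 1.177810: r/52 = 1.177810^(1/52) − 1 = 0.003152, so r = 0.163915 = 16.3915%.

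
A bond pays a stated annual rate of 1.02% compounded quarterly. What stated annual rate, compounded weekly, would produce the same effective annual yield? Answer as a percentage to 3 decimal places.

1.019%

EAR = (1 + 0.0102/4)^4 − 1 = 0.010239.
Solve (1 + r/52)^52 = 1.010239: r/52 = 1.010239^(1/52) − 1 = 0.000196, so r = 0.010188 = 1.019%.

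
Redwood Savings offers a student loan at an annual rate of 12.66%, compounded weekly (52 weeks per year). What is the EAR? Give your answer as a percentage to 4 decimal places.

EAR = (1 + 0.1266/52)^52 − 1.
= 1.134788 − 1 = 13.4788%.

13.4788%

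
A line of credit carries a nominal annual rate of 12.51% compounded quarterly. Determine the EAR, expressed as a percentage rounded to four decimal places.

13.1092%

EAR = (1 + 0.1251/4)^4 − 1.
= (1 + 0.031275)^4 − 1 = 1.131092 − 1 = 13.1092%.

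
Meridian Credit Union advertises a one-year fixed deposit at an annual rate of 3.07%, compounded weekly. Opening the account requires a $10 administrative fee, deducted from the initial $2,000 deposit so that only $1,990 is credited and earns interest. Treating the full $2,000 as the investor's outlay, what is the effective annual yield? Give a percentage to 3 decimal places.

2.601%

Value after one year: 1,990 × (1 + 0.0307/52)^52 = 1,990 × 1.031167 = $2,052.02.
Effective yield on the $2,000 outlay: 2,052.02 / 2,000 − 1 = 0.026011 = 2.601%.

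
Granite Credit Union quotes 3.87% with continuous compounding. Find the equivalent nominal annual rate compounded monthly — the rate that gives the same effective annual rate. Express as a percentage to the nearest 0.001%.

3.876%

EAR under continuous compounding: e^0.0387 − 1 = 0.039459.
Solve (1 + r/12)^12 = 1.039459: r/12 = 1.039459^(1/12) − 1 = 0.003230, so r = 0.038762 = 3.876%.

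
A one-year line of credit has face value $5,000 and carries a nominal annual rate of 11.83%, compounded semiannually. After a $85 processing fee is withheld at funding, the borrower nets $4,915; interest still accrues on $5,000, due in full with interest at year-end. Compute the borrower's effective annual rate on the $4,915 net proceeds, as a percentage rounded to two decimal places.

Amount owed after one year: 5,000 × (1 + 0.1183/2)^2 = 5,000 × 1.121799 = $5,608.99.
Effective rate on net proceeds: 5,608.99 / 4,915 − 1 = 0.141199 = 14.12%.

14.12%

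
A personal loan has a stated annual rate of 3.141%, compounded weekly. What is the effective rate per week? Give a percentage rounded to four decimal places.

With a nominal annual rate compounded weekly, the periodic rate is the nominal rate divided by 52.
i = 0.03141 / 52 = 0.0006040 = 0.0604%.

0.0604%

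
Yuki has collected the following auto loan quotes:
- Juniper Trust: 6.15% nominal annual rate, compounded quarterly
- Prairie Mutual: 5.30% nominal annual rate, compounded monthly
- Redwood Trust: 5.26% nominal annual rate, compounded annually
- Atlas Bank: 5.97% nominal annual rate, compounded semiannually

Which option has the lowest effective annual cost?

Juniper Trust: (1 + 0.0615/4)^4 − 1 = 6.293%
Prairie Mutual: (1 + 0.0530/12)^12 − 1 = 5.431%
Redwood Trust: compounded annually, EAR = 5.260%
Atlas Bank: (1 + 0.0597/2)^2 − 1 = 6.059%
The lowest effective annual rate is Redwood Trust at 5.260%.

Redwood Trust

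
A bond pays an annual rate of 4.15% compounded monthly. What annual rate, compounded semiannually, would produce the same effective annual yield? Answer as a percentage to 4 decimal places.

4.1860%

EAR = (1 + 0.0415/12)^12 − 1 = 0.042299.
Solve (1 + r/2)^2 = 1.042299: r/2 = 1.042299^(1/2) − 1 = 0.020930, so r = 0.041860 = 4.1860%.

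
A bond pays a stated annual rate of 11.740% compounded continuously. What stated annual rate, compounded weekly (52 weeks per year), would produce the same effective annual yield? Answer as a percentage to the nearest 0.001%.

11.753%

EAR under continuous compounding: e^0.11740 − 1 = 0.124569.
Solve (1 + r/52)^52 = 1.124569: r/52 = 1.124569^(1/52) − 1 = 0.002260, so r = 0.117533 = 11.753%.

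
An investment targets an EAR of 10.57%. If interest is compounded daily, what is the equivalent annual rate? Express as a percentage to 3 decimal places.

10.049%

(1 + r/365)^365 − 1 = 0.1057, so 1 + r/365 = 1.1057^(1/365).
r/365 = 0.000275, so r = 0.100492 = 10.049%.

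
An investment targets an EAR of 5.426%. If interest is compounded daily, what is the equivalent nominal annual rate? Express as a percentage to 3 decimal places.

(1 + r/365)^365 − 1 = 0.05426, so 1 + r/365 = 1.05426^(1/365).
r/365 = 0.000145, so r = 0.052843 = 5.284%.

5.284%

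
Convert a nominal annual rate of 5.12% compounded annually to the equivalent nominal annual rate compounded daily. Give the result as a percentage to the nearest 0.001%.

Compounded annually, EAR = nominal = 0.051200.
Solve (1 + r/365)^365 = 1.051200: r/365 = 1.051200^(1/365) − 1 = 0.000137, so r = 0.049936 = 4.994%.

4.994%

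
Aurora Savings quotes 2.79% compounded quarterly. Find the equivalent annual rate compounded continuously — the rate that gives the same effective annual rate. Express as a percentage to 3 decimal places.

EAR = (1 + 0.0279/4)^4 − 1 = 0.028193.
Equivalent continuous rate: r = ln(1 + 0.028193) = 0.027803 = 2.780%.

2.780%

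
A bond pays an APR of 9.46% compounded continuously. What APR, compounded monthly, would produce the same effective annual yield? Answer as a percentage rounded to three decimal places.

EAR under continuous compounding: e^0.0946 − 1 = 0.099219.
Solve (1 + r/12)^12 = 1.099219: r/12 = 1.099219^(1/12) − 1 = 0.007914, so r = 0.094974 = 9.497%.

9.497%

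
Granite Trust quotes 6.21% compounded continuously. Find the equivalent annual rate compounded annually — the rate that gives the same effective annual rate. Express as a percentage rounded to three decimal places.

6.407%

EAR under continuous compounding: e^0.0621 − 1 = 0.064069.
Compounded annually, the equivalent nominal rate is the EAR itself: 6.407%.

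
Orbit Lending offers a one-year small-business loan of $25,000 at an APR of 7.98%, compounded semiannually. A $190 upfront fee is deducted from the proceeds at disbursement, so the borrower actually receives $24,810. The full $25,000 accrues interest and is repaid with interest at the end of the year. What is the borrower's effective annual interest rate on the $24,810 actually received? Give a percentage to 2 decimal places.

8.97%

Amount owed after one year: 25,000 × (1 + 0.0798/2)^2 = 25,000 × 1.081392 = $27,034.80.
Effective rate on net proceeds: 27,034.80 / 24,810 − 1 = 0.089674 = 8.97%.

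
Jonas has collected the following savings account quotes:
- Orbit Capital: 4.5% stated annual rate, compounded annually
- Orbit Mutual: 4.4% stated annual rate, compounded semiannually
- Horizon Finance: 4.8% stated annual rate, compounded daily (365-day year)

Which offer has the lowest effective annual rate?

Orbit Capital: compounded annually, EAR = 4.500%
Orbit Mutual: (1 + 0.044/2)^2 − 1 = 4.448%
Horizon Finance: (1 + 0.048/365)^365 − 1 = 4.917%
The lowest effective annual rate is Orbit Mutual at 4.448%.

Orbit Mutual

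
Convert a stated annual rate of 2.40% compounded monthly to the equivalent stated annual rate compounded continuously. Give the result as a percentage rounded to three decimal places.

2.398%

EAR = (1 + 0.0240/12)^12 − 1 = 0.024266.
Equivalent continuous rate: r = ln(1 + 0.024266) = 0.023976 = 2.398%.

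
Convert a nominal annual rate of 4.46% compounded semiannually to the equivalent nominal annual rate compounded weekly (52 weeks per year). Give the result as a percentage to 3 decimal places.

4.413%

EAR = (1 + 0.0446/2)^2 − 1 = 0.045097.
Solve (1 + r/52)^52 = 1.045097: r/52 = 1.045097^(1/52) − 1 = 0.000849, so r = 0.044129 = 4.413%.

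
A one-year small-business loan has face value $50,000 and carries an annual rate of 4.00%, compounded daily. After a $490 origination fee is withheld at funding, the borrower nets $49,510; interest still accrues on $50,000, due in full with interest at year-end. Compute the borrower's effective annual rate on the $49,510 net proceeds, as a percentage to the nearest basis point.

5.11%

Amount owed after one year: 50,000 × (1 + 0.0400/365)^365 = 50,000 × 1.040808 = $52,040.42.
Effective rate on net proceeds: 52,040.42 / 49,510 − 1 = 0.051109 = 5.11%.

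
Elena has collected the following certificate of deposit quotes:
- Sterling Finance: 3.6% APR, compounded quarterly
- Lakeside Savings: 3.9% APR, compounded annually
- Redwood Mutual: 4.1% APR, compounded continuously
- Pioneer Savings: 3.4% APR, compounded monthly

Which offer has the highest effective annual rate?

Redwood Mutual

Sterling Finance: (1 + 0.036/4)^4 − 1 = 3.649%
Lakeside Savings: compounded annually, EAR = 3.900%
Redwood Mutual: e^0.041 − 1 = 4.185%
Pioneer Savings: (1 + 0.034/12)^12 − 1 = 3.453%
The highest effective annual rate is Redwood Mutual at 4.185%.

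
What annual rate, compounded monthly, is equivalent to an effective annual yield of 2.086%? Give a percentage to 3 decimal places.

2.066%

(1 + r/12)^12 − 1 = 0.02086, so 1 + r/12 = 1.02086^(1/12).
r/12 = 0.001722, so r = 0.020663 = 2.066%.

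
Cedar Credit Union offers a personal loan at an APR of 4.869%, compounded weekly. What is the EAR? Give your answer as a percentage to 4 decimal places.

EAR = (1 + 0.04869/52)^52 − 1.
= (1 + 0.000936)^52 − 1 = 1.049871 − 1 = 4.9871%.

4.9871%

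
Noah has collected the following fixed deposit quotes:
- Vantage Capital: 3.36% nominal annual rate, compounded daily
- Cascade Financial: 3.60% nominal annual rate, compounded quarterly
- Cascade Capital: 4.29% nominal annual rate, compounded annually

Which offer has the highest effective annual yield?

Vantage Capital: (1 + 0.0336/365)^365 − 1 = 3.417%
Cascade Financial: (1 + 0.0360/4)^4 − 1 = 3.649%
Cascade Capital: compounded annually, EAR = 4.290%
The highest effective annual rate is Cascade Capital at 4.290%.

Cascade Capital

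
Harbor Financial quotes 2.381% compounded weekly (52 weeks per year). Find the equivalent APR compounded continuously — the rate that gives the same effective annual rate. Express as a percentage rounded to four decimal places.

2.3805%

EAR = (1 + 0.02381/52)^52 − 1 = 0.024090.
Equivalent continuous rate: r = ln(1 + 0.024090) = 0.023805 = 2.3805%.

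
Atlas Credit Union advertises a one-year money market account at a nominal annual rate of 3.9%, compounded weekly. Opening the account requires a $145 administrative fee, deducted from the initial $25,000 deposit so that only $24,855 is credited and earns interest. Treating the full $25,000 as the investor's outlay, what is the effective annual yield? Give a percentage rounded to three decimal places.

Value after one year: 24,855 × (1 + 0.039/52)^52 = 24,855 × 1.039755 = $25,843.12.
Effective yield on the $25,000 outlay: 25,843.12 / 25,000 − 1 = 0.033725 = 3.372%.

3.372%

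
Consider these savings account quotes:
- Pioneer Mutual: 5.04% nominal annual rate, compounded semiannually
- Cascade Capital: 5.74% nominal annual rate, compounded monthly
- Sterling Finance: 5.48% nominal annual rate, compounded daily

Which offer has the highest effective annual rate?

Pioneer Mutual: (1 + 0.0504/2)^2 − 1 = 5.104%
Cascade Capital: (1 + 0.0574/12)^12 − 1 = 5.893%
Sterling Finance: (1 + 0.0548/365)^365 − 1 = 5.632%
The highest effective annual rate is Cascade Capital at 5.893%.

Cascade Capital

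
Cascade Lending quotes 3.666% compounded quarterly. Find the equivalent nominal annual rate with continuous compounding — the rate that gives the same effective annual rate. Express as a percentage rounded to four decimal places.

EAR = (1 + 0.03666/4)^4 − 1 = 0.037167.
Equivalent continuous rate: r = ln(1 + 0.037167) = 0.036493 = 3.6493%.

3.6493%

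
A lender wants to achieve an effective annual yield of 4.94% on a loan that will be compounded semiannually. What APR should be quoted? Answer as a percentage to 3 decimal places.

(1 + r/2)^2 − 1 = 0.0494, so 1 + r/2 = 1.0494^(1/2).
r/2 = 0.024402, so r = 0.048805 = 4.880%.

4.880%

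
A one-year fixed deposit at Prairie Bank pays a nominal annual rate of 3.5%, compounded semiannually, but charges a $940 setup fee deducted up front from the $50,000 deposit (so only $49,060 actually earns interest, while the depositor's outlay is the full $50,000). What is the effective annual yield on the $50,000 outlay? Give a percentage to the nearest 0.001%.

Value after one year: 49,060 × (1 + 0.035/2)^2 = 49,060 × 1.035306 = $50,792.12.
Effective yield on the $50,000 outlay: 50,792.12 / 50,000 − 1 = 0.015842 = 1.584%.

1.584%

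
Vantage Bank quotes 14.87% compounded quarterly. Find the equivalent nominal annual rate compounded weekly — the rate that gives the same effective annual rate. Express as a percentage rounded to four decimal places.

EAR = (1 + 0.1487/4)^4 − 1 = 0.157199.
Solve (1 + r/52)^52 = 1.157199: r/52 = 1.157199^(1/52) − 1 = 0.002812, so r = 0.146208 = 14.6208%.

14.6208%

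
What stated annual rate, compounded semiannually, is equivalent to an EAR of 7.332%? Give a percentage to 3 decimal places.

7.202%

(1 + r/2)^2 − 1 = 0.07332, so 1 + r/2 = 1.07332^(1/2).
r/2 = 0.036012, so r = 0.072023 = 7.202%.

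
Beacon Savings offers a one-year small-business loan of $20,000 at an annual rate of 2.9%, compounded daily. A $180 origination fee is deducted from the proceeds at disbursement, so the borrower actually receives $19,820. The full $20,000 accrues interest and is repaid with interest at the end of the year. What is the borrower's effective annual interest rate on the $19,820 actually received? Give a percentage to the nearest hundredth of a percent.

3.88%

Amount owed after one year: 20,000 × (1 + 0.029/365)^365 = 20,000 × 1.029423 = $20,588.47.
Effective rate on net proceeds: 20,588.47 / 19,820 − 1 = 0.038772 = 3.88%.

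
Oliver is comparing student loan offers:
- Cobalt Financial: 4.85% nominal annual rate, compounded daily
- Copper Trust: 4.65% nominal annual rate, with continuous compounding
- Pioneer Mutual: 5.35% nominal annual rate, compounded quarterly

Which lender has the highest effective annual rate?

Cobalt Financial: (1 + 0.0485/365)^365 − 1 = 4.969%
Copper Trust: e^0.0465 − 1 = 4.760%
Pioneer Mutual: (1 + 0.0535/4)^4 − 1 = 5.458%
The highest effective annual rate is Pioneer Mutual at 5.458%.

Pioneer Mutual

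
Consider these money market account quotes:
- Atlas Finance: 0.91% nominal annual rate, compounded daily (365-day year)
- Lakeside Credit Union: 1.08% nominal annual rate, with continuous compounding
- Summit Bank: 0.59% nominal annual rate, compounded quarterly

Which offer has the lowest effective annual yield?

Atlas Finance: (1 + 0.0091/365)^365 − 1 = 0.914%
Lakeside Credit Union: e^0.0108 − 1 = 1.086%
Summit Bank: (1 + 0.0059/4)^4 − 1 = 0.591%
The lowest effective annual rate is Summit Bank at 0.591%.

Summit Bank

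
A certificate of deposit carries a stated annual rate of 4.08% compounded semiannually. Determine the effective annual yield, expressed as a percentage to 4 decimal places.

EAR = (1 + 0.0408/2)^2 − 1.
= 1.041216 − 1 = 4.1216%.

4.1216%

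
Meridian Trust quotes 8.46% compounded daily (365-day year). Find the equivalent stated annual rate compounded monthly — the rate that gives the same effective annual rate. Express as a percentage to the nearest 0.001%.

EAR = (1 + 0.0846/365)^365 − 1 = 0.088271.
Solve (1 + r/12)^12 = 1.088271: r/12 = 1.088271^(1/12) − 1 = 0.007074, so r = 0.084889 = 8.489%.

8.489%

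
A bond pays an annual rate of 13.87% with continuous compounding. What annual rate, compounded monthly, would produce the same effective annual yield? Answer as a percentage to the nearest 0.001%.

13.950%

EAR under continuous compounding: e^0.1387 − 1 = 0.148779.
Solve (1 + r/12)^12 = 1.148779: r/12 = 1.148779^(1/12) − 1 = 0.011625, so r = 0.139505 = 13.950%.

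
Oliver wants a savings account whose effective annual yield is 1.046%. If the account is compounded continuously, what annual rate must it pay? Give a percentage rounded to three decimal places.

Continuous: nominal r satisfies e^r − 1 = 0.01046.
r = ln(1 + 0.01046) = ln(1.01046) = 0.010406 = 1.041%.

1.041%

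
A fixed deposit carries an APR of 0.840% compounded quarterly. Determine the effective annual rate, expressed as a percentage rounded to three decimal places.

EAR = (1 + 0.00840/4)^4 − 1.
= (1 + 0.002100)^4 − 1 = 1.008426 − 1 = 0.843%.

0.843%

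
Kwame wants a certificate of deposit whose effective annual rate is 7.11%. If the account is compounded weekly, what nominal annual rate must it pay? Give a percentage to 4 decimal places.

6.8732%

(1 + r/52)^52 − 1 = 0.0711, so 1 + r/52 = 1.0711^(1/52).
r/52 = 0.001322, so r = 0.068732 = 6.8732%.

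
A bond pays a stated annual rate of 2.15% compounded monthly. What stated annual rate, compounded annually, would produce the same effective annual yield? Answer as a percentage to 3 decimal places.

EAR = (1 + 0.0215/12)^12 − 1 = 0.021713.
Compounded annually, the equivalent nominal rate is the EAR itself: 2.171%.

2.171%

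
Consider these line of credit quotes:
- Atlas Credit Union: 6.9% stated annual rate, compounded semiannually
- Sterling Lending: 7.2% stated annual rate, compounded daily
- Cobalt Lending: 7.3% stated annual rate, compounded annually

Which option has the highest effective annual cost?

Atlas Credit Union: (1 + 0.069/2)^2 − 1 = 7.019%
Sterling Lending: (1 + 0.072/365)^365 − 1 = 7.465%
Cobalt Lending: compounded annually, EAR = 7.300%
The highest effective annual rate is Sterling Lending at 7.465%.

Sterling Lending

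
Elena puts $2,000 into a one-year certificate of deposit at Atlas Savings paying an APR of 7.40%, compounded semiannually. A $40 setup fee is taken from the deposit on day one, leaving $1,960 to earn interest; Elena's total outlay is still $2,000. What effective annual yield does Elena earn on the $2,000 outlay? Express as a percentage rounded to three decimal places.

5.386%

Value after one year: 1,960 × (1 + 0.0740/2)^2 = 1,960 × 1.075369 = $2,107.72.
Effective yield on the $2,000 outlay: 2,107.72 / 2,000 − 1 = 0.053862 = 5.386%.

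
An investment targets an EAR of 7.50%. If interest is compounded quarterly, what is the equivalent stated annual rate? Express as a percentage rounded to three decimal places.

7.298%

(1 + r/4)^4 − 1 = 0.0750, so 1 + r/4 = 1.0750^(1/4).
r/4 = 0.018245, so r = 0.072978 = 7.298%.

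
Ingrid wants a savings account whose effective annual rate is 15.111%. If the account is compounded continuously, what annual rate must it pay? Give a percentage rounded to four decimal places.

Continuous: nominal r satisfies e^r − 1 = 0.15111.
r = ln(1 + 0.15111) = ln(1.15111) = 0.140727 = 14.0727%.

14.0727%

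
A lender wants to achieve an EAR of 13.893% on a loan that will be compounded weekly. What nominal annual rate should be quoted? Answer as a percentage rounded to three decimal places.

(1 + r/52)^52 − 1 = 0.13893, so 1 + r/52 = 1.13893^(1/52).
r/52 = 0.002505, so r = 0.130252 = 13.025%.

13.025%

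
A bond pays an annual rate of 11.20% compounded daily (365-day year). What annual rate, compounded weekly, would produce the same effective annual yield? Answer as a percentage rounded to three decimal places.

11.210%

EAR = (1 + 0.1120/365)^365 − 1 = 0.118494.
Solve (1 + r/52)^52 = 1.118494: r/52 = 1.118494^(1/52) − 1 = 0.002156, so r = 0.112103 = 11.210%.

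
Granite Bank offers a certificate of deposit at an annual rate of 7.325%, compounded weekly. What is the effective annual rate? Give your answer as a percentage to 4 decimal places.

EAR = (1 + 0.07325/52)^52 − 1.
= 1.075944 − 1 = 7.5944%.

7.5944%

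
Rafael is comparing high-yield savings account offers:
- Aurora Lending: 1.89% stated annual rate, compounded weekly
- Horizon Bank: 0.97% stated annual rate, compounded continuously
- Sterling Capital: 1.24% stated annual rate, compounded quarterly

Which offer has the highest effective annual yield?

Aurora Lending

Aurora Lending: (1 + 0.0189/52)^52 − 1 = 1.908%
Horizon Bank: e^0.0097 − 1 = 0.975%
Sterling Capital: (1 + 0.0124/4)^4 − 1 = 1.246%
The highest effective annual rate is Aurora Lending at 1.908%.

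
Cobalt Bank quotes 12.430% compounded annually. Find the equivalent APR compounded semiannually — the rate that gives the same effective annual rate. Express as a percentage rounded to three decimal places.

Compounded annually, EAR = nominal = 0.124300.
Solve (1 + r/2)^2 = 1.124300: r/2 = 1.124300^(1/2) − 1 = 0.060330, so r = 0.120660 = 12.066%.

12.066%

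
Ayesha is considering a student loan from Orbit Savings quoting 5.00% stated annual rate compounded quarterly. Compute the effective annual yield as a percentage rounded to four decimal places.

5.0945%

EAR = (1 + 0.0500/4)^4 − 1.
= 1.050945 − 1 = 5.0945%.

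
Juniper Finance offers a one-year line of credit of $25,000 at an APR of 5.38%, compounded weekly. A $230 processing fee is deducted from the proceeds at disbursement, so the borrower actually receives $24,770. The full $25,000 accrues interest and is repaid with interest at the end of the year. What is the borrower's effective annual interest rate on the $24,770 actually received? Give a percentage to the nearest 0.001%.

Amount owed after one year: 25,000 × (1 + 0.0538/52)^52 = 25,000 × 1.055244 = $26,381.10.
Effective rate on net proceeds: 26,381.10 / 24,770 − 1 = 0.065043 = 6.504%.

6.504%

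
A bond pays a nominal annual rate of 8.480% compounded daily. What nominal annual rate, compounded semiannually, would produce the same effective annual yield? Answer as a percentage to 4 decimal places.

EAR = (1 + 0.08480/365)^365 − 1 = 0.088489.
Solve (1 + r/2)^2 = 1.088489: r/2 = 1.088489^(1/2) − 1 = 0.043307, so r = 0.086613 = 8.6613%.

8.6613%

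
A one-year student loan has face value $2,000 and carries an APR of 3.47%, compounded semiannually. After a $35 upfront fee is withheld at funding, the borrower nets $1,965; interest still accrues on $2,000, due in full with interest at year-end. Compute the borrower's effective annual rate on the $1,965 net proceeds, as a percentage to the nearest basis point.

5.34%

Amount owed after one year: 2,000 × (1 + 0.0347/2)^2 = 2,000 × 1.035001 = $2,070.00.
Effective rate on net proceeds: 2,070.00 / 1,965 − 1 = 0.053436 = 5.34%.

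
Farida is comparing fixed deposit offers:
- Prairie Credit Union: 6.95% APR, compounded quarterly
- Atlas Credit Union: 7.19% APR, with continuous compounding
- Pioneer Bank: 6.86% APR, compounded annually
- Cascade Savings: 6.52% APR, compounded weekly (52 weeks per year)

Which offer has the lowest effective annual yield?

Prairie Credit Union: (1 + 0.0695/4)^4 − 1 = 7.133%
Atlas Credit Union: e^0.0719 − 1 = 7.455%
Pioneer Bank: compounded annually, EAR = 6.860%
Cascade Savings: (1 + 0.0652/52)^52 − 1 = 6.733%
The lowest effective annual rate is Cascade Savings at 6.733%.

Cascade Savings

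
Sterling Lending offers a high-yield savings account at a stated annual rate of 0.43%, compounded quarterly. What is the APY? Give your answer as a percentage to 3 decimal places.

0.431%

EAR = (1 + 0.0043/4)^4 − 1.
= (1 + 0.001075)^4 − 1 = 1.004307 − 1 = 0.431%.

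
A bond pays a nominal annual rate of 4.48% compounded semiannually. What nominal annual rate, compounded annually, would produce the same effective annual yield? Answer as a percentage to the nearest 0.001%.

4.530%

EAR = (1 + 0.0448/2)^2 − 1 = 0.045302.
Compounded annually, the equivalent nominal rate is the EAR itself: 4.530%.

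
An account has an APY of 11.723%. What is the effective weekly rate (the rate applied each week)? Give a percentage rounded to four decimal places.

The per-week rate i satisfies (1 + i)^52 = 1 + 0.11723.
i = 1.11723^(1/52) − 1 = 0.0021341 = 0.2134%.

0.2134%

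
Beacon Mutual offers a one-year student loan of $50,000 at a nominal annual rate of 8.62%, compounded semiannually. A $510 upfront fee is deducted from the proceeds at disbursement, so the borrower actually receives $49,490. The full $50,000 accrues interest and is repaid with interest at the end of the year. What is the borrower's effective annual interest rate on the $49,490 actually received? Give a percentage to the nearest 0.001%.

9.927%

Amount owed after one year: 50,000 × (1 + 0.0862/2)^2 = 50,000 × 1.088058 = $54,402.88.
Effective rate on net proceeds: 54,402.88 / 49,490 − 1 = 0.099270 = 9.927%.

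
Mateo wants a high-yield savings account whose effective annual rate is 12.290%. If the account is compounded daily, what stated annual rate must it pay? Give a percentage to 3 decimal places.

11.593%

(1 + r/365)^365 − 1 = 0.12290, so 1 + r/365 = 1.12290^(1/365).
r/365 = 0.000318, so r = 0.115933 = 11.593%.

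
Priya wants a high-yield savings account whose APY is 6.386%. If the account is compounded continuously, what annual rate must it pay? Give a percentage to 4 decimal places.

Continuous: nominal r satisfies e^r − 1 = 0.06386.
r = ln(1 + 0.06386) = ln(1.06386) = 0.061904 = 6.1904%.

6.1904%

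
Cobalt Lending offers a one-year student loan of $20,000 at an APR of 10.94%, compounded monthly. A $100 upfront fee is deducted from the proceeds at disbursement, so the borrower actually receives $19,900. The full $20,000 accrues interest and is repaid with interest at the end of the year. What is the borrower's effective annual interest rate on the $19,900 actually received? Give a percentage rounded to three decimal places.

Amount owed after one year: 20,000 × (1 + 0.1094/12)^12 = 20,000 × 1.115056 = $22,301.11.
Effective rate on net proceeds: 22,301.11 / 19,900 − 1 = 0.120659 = 12.066%.

12.066%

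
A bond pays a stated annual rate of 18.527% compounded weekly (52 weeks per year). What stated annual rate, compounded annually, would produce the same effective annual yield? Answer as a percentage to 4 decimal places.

20.3147%

EAR = (1 + 0.18527/52)^52 − 1 = 0.203147.
Compounded annually, the equivalent nominal rate is the EAR itself: 20.3147%.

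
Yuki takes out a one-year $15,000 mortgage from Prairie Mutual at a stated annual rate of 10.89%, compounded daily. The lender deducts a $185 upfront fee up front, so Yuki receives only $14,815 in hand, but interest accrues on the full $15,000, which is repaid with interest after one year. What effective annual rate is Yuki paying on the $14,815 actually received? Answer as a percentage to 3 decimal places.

12.896%

Amount owed after one year: 15,000 × (1 + 0.1089/365)^365 = 15,000 × 1.115033 = $16,725.49.
Effective rate on net proceeds: 16,725.49 / 14,815 − 1 = 0.128957 = 12.896%.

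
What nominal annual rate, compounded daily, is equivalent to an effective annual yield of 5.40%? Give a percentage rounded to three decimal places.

(1 + r/365)^365 − 1 = 0.0540, so 1 + r/365 = 1.0540^(1/365).
r/365 = 0.000144, so r = 0.052596 = 5.260%.

5.260%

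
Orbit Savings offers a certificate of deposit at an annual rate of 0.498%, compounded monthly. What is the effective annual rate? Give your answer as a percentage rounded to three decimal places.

EAR = (1 + 0.00498/12)^12 − 1.
= 1.004991 − 1 = 0.499%.

0.499%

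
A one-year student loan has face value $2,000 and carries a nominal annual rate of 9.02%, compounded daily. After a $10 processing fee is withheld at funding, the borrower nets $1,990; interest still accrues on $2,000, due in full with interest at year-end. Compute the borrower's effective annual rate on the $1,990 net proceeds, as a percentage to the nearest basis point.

9.99%

Amount owed after one year: 2,000 × (1 + 0.0902/365)^365 = 2,000 × 1.094381 = $2,188.76.
Effective rate on net proceeds: 2,188.76 / 1,990 − 1 = 0.099880 = 9.99%.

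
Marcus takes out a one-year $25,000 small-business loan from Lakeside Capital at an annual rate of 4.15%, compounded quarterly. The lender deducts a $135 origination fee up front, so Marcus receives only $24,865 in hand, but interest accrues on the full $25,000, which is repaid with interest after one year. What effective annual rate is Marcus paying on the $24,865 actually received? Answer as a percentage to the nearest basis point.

4.78%

Amount owed after one year: 25,000 × (1 + 0.0415/4)^4 = 25,000 × 1.042150 = $26,053.76.
Effective rate on net proceeds: 26,053.76 / 24,865 − 1 = 0.047808 = 4.78%.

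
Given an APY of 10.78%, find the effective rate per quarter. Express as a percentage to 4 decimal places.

2.5924%

The per-quarter rate i satisfies (1 + i)^4 = 1 + 0.1078.
i = 1.1078^(1/4) − 1 = 0.0259244 = 2.5924%.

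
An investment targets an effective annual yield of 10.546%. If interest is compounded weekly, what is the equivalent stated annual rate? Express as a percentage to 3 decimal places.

10.036%

(1 + r/52)^52 − 1 = 0.10546, so 1 + r/52 = 1.10546^(1/52).
r/52 = 0.001930, so r = 0.100358 = 10.036%.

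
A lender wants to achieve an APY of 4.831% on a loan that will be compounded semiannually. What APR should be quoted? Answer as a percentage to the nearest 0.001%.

(1 + r/2)^2 − 1 = 0.04831, so 1 + r/2 = 1.04831^(1/2).
r/2 = 0.023870, so r = 0.047740 = 4.774%.

4.774%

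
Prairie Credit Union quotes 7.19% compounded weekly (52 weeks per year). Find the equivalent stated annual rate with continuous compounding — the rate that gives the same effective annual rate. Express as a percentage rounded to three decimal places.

EAR = (1 + 0.0719/52)^52 − 1 = 0.074495.
Equivalent continuous rate: r = ln(1 + 0.074495) = 0.071850 = 7.185%.

7.185%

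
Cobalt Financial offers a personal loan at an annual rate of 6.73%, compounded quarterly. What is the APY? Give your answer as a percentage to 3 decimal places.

EAR = (1 + 0.0673/4)^4 − 1.
= (1 + 0.016825)^4 − 1 = 1.069018 − 1 = 6.902%.

6.902%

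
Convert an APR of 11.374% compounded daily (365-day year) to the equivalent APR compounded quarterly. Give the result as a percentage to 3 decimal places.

EAR = (1 + 0.11374/365)^365 − 1 = 0.120441.
Solve (1 + r/4)^4 = 1.120441: r/4 = 1.120441^(1/4) − 1 = 0.028839, so r = 0.115354 = 11.535%.

11.535%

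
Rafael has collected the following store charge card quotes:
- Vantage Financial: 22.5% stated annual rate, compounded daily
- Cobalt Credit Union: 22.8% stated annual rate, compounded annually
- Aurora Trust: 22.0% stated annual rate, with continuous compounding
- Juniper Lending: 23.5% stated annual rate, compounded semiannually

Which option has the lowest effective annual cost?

Cobalt Credit Union

Vantage Financial: (1 + 0.225/365)^365 − 1 = 25.224%
Cobalt Credit Union: compounded annually, EAR = 22.800%
Aurora Trust: e^0.220 − 1 = 24.608%
Juniper Lending: (1 + 0.235/2)^2 − 1 = 24.881%
The lowest effective annual rate is Cobalt Credit Union at 22.800%.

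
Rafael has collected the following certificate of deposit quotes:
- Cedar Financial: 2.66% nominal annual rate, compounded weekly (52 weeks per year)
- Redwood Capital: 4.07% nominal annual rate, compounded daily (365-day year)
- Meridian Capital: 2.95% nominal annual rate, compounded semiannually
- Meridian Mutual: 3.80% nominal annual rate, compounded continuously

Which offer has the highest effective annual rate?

Redwood Capital

Cedar Financial: (1 + 0.0266/52)^52 − 1 = 2.695%
Redwood Capital: (1 + 0.0407/365)^365 − 1 = 4.154%
Meridian Capital: (1 + 0.0295/2)^2 − 1 = 2.972%
Meridian Mutual: e^0.0380 − 1 = 3.873%
The highest effective annual rate is Redwood Capital at 4.154%.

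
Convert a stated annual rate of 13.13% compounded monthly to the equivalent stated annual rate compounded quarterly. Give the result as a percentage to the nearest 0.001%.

13.274%

EAR = (1 + 0.1313/12)^12 − 1 = 0.139497.
Solve (1 + r/4)^4 = 1.139497: r/4 = 1.139497^(1/4) − 1 = 0.033185, so r = 0.132742 = 13.274%.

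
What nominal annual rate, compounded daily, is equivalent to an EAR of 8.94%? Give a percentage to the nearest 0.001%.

(1 + r/365)^365 − 1 = 0.0894, so 1 + r/365 = 1.0894^(1/365).
r/365 = 0.000235, so r = 0.085637 = 8.564%.

8.564%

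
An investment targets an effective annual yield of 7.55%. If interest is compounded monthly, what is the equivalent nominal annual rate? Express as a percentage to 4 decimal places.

7.3007%

(1 + r/12)^12 − 1 = 0.0755, so 1 + r/12 = 1.0755^(1/12).
r/12 = 0.006084, so r = 0.073007 = 7.3007%.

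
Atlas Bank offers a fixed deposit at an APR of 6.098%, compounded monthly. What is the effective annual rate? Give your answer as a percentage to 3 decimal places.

EAR = (1 + 0.06098/12)^12 − 1.
= 1.062714 − 1 = 6.271%.

6.271%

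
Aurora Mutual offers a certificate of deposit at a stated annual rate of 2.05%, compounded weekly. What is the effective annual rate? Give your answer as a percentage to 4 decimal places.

2.0707%

EAR = (1 + 0.0205/52)^52 − 1.
= (1 + 0.000394)^52 − 1 = 1.020707 − 1 = 2.0707%.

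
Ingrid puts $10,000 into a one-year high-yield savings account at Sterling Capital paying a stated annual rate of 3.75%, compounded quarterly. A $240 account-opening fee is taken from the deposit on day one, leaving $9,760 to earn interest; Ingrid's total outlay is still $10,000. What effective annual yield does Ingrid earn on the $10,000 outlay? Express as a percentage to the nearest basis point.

1.31%

Value after one year: 9,760 × (1 + 0.0375/4)^4 = 9,760 × 1.038031 = $10,131.18.
Effective yield on the $10,000 outlay: 10,131.18 / 10,000 − 1 = 0.013118 = 1.31%.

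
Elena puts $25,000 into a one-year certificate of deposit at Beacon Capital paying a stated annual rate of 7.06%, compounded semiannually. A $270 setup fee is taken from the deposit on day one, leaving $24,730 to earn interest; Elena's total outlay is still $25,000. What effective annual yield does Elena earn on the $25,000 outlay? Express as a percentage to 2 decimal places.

Value after one year: 24,730 × (1 + 0.0706/2)^2 = 24,730 × 1.071846 = $26,506.75.
Effective yield on the $25,000 outlay: 26,506.75 / 25,000 − 1 = 0.060270 = 6.03%.

6.03%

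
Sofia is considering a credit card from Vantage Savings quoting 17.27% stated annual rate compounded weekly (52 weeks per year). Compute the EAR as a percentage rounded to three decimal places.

18.817%

EAR = (1 + 0.1727/52)^52 − 1.
= 1.188169 − 1 = 18.817%.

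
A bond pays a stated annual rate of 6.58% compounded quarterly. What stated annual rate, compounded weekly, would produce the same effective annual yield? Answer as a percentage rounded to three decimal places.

6.531%

EAR = (1 + 0.0658/4)^4 − 1 = 0.067441.
Solve (1 + r/52)^52 = 1.067441: r/52 = 1.067441^(1/52) − 1 = 0.001256, so r = 0.065306 = 6.531%.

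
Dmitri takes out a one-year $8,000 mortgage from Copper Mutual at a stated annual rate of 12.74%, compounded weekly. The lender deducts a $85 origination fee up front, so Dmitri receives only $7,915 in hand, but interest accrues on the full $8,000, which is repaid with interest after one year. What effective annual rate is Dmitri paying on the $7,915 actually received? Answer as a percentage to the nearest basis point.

Amount owed after one year: 8,000 × (1 + 0.1274/52)^52 = 8,000 × 1.135694 = $9,085.55.
Effective rate on net proceeds: 9,085.55 / 7,915 − 1 = 0.147891 = 14.79%.

14.79%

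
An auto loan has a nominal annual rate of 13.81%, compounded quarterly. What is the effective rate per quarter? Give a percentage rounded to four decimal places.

With a nominal annual rate compounded quarterly, the periodic rate is the nominal rate divided by 4.
i = 0.1381 / 4 = 0.0345250 = 3.4525%.

3.4525%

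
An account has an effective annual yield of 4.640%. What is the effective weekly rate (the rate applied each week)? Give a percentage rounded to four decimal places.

0.0873%

The per-week rate i satisfies (1 + i)^52 = 1 + 0.04640.
i = 1.04640^(1/52) − 1 = 0.0008726 = 0.0873%.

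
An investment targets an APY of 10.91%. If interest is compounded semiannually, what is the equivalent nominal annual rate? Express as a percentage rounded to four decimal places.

(1 + r/2)^2 − 1 = 0.1091, so 1 + r/2 = 1.1091^(1/2).
r/2 = 0.053138, so r = 0.106276 = 10.6276%.

10.6276%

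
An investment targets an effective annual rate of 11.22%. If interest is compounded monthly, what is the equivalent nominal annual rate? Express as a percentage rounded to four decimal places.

(1 + r/12)^12 − 1 = 0.1122, so 1 + r/12 = 1.1122^(1/12).
r/12 = 0.008901, so r = 0.106813 = 10.6813%.

10.6813%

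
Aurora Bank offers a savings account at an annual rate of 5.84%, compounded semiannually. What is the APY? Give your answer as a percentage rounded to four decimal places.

EAR = (1 + 0.0584/2)^2 − 1.
= (1 + 0.029200)^2 − 1 = 1.059253 − 1 = 5.9253%.

5.9253%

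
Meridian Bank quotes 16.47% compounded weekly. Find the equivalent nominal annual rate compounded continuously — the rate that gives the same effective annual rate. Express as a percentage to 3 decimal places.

EAR = (1 + 0.1647/52)^52 − 1 = 0.178733.
Equivalent continuous rate: r = ln(1 + 0.178733) = 0.164440 = 16.444%.

16.444%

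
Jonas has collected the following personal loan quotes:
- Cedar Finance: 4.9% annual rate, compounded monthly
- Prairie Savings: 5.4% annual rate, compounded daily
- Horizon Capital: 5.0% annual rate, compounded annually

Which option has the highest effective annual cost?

Prairie Savings

Cedar Finance: (1 + 0.049/12)^12 − 1 = 5.012%
Prairie Savings: (1 + 0.054/365)^365 − 1 = 5.548%
Horizon Capital: compounded annually, EAR = 5.000%
The highest effective annual rate is Prairie Savings at 5.548%.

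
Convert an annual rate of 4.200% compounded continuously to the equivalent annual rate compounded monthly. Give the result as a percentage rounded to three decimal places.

4.207%

EAR under continuous compounding: e^0.04200 − 1 = 0.042894.
Solve (1 + r/12)^12 = 1.042894: r/12 = 1.042894^(1/12) − 1 = 0.003506, so r = 0.042074 = 4.207%.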